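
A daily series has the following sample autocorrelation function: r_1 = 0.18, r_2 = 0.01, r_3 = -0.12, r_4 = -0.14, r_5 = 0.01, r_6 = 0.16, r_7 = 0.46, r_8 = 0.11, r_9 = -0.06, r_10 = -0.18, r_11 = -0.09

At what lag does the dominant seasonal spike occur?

The largest autocorrelation is r_7 = 0.46; the remaining lags stay at or below 0.18.
The dominant spike at lag 7 indicates a seasonal period of 7.

7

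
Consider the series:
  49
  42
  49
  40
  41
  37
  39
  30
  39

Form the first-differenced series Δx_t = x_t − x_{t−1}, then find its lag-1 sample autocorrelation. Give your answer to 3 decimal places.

-0.711

First differences Δx: -7, 7, -9, 1, -4, 2, -9, 9
Mean of differences = -1.2500
Numerator Σ(Δx_t−Δx̄)(Δx_{t+1}−Δx̄) = -248.5625
Denominator Σ(Δx_t−Δx̄)² = 349.5000
r_1(Δx) = -248.5625 / 349.5000 = -0.711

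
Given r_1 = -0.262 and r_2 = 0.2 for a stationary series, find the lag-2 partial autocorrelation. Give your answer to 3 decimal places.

0.141

φ_{22} = (r_2 − r_1²) / (1 − r_1²)
r_1² = (-0.262)² = 0.068644
Numerator = 0.2 − 0.0686 = 0.1314; denominator = 1 − 0.0686 = 0.9314
φ_{22} = 0.1314 / 0.9314 = 0.141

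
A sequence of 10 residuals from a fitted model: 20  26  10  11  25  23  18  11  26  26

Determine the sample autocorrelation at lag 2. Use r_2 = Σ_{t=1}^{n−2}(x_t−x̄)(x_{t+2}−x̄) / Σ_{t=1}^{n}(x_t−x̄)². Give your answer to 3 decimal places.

-0.598

Mean x̄ = (20 + 26 + 10 + 11 + 25 + 23 + 18 + 11 + 26 + 26)/10 = 19.6000
Numerator Σ_{t=1}^{8}(x_t−x̄)(x_{t+2}−x̄) = -243.1200
Denominator Σ(x_t−x̄)² = 406.4000
r_2 = -243.1200 / 406.4000 = -0.598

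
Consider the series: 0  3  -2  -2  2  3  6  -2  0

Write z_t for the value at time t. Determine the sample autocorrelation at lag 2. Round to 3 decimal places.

-0.283

Mean z̄ = (0 + 3 − 2 − 2 + 2 + 3 + 6 − 2 + 0)/9 = 0.8889
Σ(z_t−z̄)(z_{t+2}−z̄) = (2.5679) + (-6.0988) + (-3.2099) + (-6.0988) + (5.6790) + (-6.0988) + (-4.5432) = -17.8025
Denominator Σ(z_t−z̄)² = 62.8889
r_2 = -17.8025 / 62.8889 = -0.283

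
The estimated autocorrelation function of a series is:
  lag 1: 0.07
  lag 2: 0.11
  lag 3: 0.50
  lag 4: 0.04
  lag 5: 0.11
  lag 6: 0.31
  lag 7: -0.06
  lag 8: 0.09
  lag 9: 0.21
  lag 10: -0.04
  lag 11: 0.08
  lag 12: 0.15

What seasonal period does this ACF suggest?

The largest autocorrelation is r_3 = 0.50, with weaker echoes at lags 6 (0.31), 9 (0.21) and 12 (0.15); the remaining lags stay at or below 0.11.
The dominant spike at lag 3 indicates a seasonal period of 3.

3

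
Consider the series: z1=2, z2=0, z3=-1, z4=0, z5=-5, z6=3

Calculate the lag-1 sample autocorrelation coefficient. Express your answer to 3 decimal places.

-0.413

Mean z̄ = (2 + 0 − 1 + 0 − 5 + 3)/6 = -0.1667
Deviations from mean: 2.1667, 0.1667, -0.8333, 0.1667, -4.8333, 3.1667
Σ(z_t−z̄)(z_{t+1}−z̄) = (0.3611) + (-0.1389) + (-0.1389) + (-0.8056) + (-15.3056) = -16.0278
Denominator Σ(z_t−z̄)² = 38.8333
r_1 = -16.0278 / 38.8333 = -0.413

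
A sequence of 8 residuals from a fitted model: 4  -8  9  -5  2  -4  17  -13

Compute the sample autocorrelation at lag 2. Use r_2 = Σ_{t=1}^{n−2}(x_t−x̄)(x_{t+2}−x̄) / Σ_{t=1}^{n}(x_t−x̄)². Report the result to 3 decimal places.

Mean x̄ = (4 − 8 + 9 − 5 + 2 − 4 + 17 − 13)/8 = 0.2500
Deviations from mean: 3.7500, -8.2500, 8.7500, -5.2500, 1.7500, -4.2500, 16.7500, -13.2500
Numerator Σ_{t=1}^{6}(x_t−x̄)(x_{t+2}−x̄) = 199.3750
Denominator Σ(x_t−x̄)² = 663.5000
r_2 = 199.3750 / 663.5000 = 0.300

0.300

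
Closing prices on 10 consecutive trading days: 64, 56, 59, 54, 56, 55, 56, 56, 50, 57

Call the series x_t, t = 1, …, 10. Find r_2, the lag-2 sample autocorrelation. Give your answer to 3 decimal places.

Mean x̄ = (64 + 56 + 59 + 54 + 56 + 55 + 56 + 56 + 50 + 57)/10 = 56.3000
Numerator Σ_{t=1}^{8}(x_t−x̄)(x_{t+2}−x̄) = 25.8200
Denominator Σ(x_t−x̄)² = 114.1000
r_2 = 25.8200 / 114.1000 = 0.226

0.226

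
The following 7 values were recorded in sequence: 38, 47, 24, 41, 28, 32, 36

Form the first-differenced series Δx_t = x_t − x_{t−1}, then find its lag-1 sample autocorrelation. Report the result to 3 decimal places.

-0.782

First differences Δx: 9, -23, 17, -13, 4, 4
Mean of differences = -0.3333
Numerator Σ(Δx_t−Δx̄)(Δx_{t+1}−Δx̄) = -860.1111
Denominator Σ(Δx_t−Δx̄)² = 1099.3333
r_1(Δx) = -860.1111 / 1099.3333 = -0.782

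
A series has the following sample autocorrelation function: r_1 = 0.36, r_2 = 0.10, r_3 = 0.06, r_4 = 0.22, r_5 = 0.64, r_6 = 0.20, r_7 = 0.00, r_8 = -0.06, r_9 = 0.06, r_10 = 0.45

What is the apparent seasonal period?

5

The largest autocorrelation is r_5 = 0.64, with a weaker echo at lag 10 (0.45); the remaining lags stay at or below 0.36. The elevated value at lag 1 (0.36), dropping to 0.10 at lag 2, reflects decaying short-term dependence rather than seasonality.
The dominant spike at lag 5 indicates a seasonal period of 5.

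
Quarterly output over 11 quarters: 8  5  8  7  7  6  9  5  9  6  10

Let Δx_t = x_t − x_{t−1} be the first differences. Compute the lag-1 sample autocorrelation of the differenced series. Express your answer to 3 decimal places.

-0.786

First differences Δx: -3, 3, -1, 0, -1, 3, -4, 4, -3, 4
Mean of differences = 0.2000
Numerator Σ(Δx_t−Δx̄)(Δx_{t+1}−Δx̄) = -67.2400
Denominator Σ(Δx_t−Δx̄)² = 85.6000
r_1(Δx) = -67.2400 / 85.6000 = -0.786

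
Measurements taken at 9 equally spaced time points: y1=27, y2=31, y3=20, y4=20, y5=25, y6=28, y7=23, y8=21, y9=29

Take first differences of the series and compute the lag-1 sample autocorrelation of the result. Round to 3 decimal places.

-0.181

First differences Δy: 4, -11, 0, 5, 3, -5, -2, 8
Mean of differences = 0.2500
Numerator Σ(Δy_t−Δȳ)(Δy_{t+1}−Δȳ) = -47.5625
Denominator Σ(Δy_t−Δȳ)² = 263.5000
r_1(Δy) = -47.5625 / 263.5000 = -0.181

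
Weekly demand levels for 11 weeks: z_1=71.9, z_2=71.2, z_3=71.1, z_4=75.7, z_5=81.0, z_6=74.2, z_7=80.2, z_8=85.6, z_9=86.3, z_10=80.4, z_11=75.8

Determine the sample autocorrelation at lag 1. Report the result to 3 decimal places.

Mean z̄ = (71.9 + 71.2 + 71.1 + 75.7 + 81.0 + 74.2 + 80.2 + 85.6 + 86.3 + 80.4 + 75.8)/11 = 77.5818
Numerator Σ_{t=1}^{10}(z_t−z̄)(z_{t+1}−z̄) = 173.4224
Denominator Σ(z_t−z̄)² = 299.9564
r_1 = 173.4224 / 299.9564 = 0.578

0.578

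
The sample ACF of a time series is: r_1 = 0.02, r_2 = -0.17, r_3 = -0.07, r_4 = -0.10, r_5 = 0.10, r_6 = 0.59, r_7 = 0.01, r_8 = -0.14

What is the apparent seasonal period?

The largest autocorrelation is r_6 = 0.59; the remaining lags stay at or below 0.10.
The dominant spike at lag 6 indicates a seasonal period of 6.

6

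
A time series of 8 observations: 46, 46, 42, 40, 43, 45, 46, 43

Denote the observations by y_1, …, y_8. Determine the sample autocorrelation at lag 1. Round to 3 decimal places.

Mean ȳ = (46 + 46 + 42 + 40 + 43 + 45 + 46 + 43)/8 = 43.8750
Σ(y_t−ȳ)(y_{t+1}−ȳ) = (4.5156) + (-3.9844) + (7.2656) + (3.3906) + (-0.9844) + (2.3906) + (-1.8594) = 10.7344
Denominator Σ(y_t−ȳ)² = 34.8750
r_1 = 10.7344 / 34.8750 = 0.308

0.308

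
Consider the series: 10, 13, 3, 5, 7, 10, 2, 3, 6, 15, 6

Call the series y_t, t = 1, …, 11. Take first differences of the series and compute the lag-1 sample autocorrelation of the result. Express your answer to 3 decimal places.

-0.340

First differences Δy: 3, -10, 2, 2, 3, -8, 1, 3, 9, -9
Mean of differences = -0.4000
Numerator Σ(Δy_t−Δȳ)(Δy_{t+1}−Δȳ) = -122.3600
Denominator Σ(Δy_t−Δȳ)² = 360.4000
r_1(Δy) = -122.3600 / 360.4000 = -0.340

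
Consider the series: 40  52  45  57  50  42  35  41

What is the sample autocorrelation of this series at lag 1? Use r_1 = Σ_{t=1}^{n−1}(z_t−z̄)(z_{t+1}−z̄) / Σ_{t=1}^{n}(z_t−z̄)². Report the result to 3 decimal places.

0.210

Mean z̄ = (40 + 52 + 45 + 57 + 50 + 42 + 35 + 41)/8 = 45.2500
Deviations from mean: -5.2500, 6.7500, -0.2500, 11.7500, 4.7500, -3.2500, -10.2500, -4.2500
Numerator Σ_{t=1}^{7}(z_t−z̄)(z_{t+1}−z̄) = 77.1875
Denominator Σ(z_t−z̄)² = 367.5000
r_1 = 77.1875 / 367.5000 = 0.210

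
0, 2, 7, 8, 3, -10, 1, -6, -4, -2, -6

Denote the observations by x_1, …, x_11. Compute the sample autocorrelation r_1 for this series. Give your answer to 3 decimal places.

0.289

Mean x̄ = (0 + 2 + 7 + 8 + 3 − 10 + 1 − 6 − 4 − 2 − 6)/11 = -0.6364
Numerator Σ_{t=1}^{10}(x_t−x̄)(x_{t+1}−x̄) = 90.9587
Denominator Σ(x_t−x̄)² = 314.5455
r_1 = 90.9587 / 314.5455 = 0.289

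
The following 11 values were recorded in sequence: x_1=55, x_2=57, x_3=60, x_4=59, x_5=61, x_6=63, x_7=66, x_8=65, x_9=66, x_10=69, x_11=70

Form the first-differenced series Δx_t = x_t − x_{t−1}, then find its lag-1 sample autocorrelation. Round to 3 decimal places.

First differences Δx: 2, 3, -1, 2, 2, 3, -1, 1, 3, 1
Mean of differences = 1.5000
Numerator Σ(Δx_t−Δx̄)(Δx_{t+1}−Δx̄) = -7.2500
Denominator Σ(Δx_t−Δx̄)² = 20.5000
r_1(Δx) = -7.2500 / 20.5000 = -0.354

-0.354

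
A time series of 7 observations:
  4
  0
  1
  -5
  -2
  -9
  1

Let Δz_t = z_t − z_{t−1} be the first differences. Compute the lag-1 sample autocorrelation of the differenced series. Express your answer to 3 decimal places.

First differences Δz: -4, 1, -6, 3, -7, 10
Mean of differences = -0.5000
Numerator Σ(Δz_t−Δz̄)(Δz_{t+1}−Δz̄) = -123.7500
Denominator Σ(Δz_t−Δz̄)² = 209.5000
r_1(Δz) = -123.7500 / 209.5000 = -0.591

-0.591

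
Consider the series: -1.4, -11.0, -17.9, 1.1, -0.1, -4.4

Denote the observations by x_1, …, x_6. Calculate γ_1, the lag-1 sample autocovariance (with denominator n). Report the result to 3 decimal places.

Mean x̄ = (-1.4 − 11.0 − 17.9 + 1.1 − 0.1 − 4.4)/6 = -5.6167
Deviations: 4.2167, -5.3833, -12.2833, 6.7167, 5.5167, 1.2167
Σ_{t=1}^{5}(x_t−x̄)(x_{t+1}−x̄) = 4.6881
γ_1 = 4.6881 / 6 = 0.781

0.781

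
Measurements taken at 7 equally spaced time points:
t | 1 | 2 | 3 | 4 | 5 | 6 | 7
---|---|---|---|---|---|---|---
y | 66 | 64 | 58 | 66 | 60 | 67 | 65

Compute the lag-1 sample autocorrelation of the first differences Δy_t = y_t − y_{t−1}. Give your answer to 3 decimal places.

-0.724

First differences Δy: -2, -6, 8, -6, 7, -2
Mean of differences = -0.1667
Numerator Σ(Δy_t−Δȳ)(Δy_{t+1}−Δȳ) = -139.5278
Denominator Σ(Δy_t−Δȳ)² = 192.8333
r_1(Δy) = -139.5278 / 192.8333 = -0.724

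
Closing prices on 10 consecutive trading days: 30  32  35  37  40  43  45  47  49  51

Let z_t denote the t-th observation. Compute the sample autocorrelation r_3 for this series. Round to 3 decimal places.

Mean z̄ = (30 + 32 + 35 + 37 + 40 + 43 + 45 + 47 + 49 + 51)/10 = 40.9000
Numerator Σ_{t=1}^{7}(z_t−z̄)(z_{t+3}−z̄) = 75.0700
Denominator Σ(z_t−z̄)² = 474.9000
r_3 = 75.0700 / 474.9000 = 0.158

0.158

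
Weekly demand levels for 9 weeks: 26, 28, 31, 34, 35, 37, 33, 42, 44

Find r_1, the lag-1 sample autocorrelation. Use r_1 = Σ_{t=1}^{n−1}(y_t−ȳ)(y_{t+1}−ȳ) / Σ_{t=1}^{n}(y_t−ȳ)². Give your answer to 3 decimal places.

Mean ȳ = (26 + 28 + 31 + 34 + 35 + 37 + 33 + 42 + 44)/9 = 34.4444
Numerator Σ_{t=1}^{8}(y_t−ȳ)(y_{t+1}−ȳ) = 136.9136
Denominator Σ(y_t−ȳ)² = 282.2222
r_1 = 136.9136 / 282.2222 = 0.485

0.485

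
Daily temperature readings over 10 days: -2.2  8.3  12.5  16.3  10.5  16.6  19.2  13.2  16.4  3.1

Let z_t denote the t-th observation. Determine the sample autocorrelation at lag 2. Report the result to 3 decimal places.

Mean z̄ = (-2.2 + 8.3 + 12.5 + 16.3 + 10.5 + 16.6 + 19.2 + 13.2 + 16.4 + 3.1)/10 = 11.3900
Numerator Σ_{t=1}^{8}(z_t−z̄)(z_{t+2}−z̄) = 20.9388
Denominator Σ(z_t−z̄)² = 405.6090
r_2 = 20.9388 / 405.6090 = 0.052

0.052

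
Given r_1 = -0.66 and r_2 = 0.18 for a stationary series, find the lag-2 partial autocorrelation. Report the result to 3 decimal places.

φ_{22} = (r_2 − r_1²) / (1 − r_1²)
r_1² = (-0.66)² = 0.4356
Numerator = 0.18 − 0.4356 = -0.2556; denominator = 1 − 0.4356 = 0.5644
φ_{22} = -0.2556 / 0.5644 = -0.453

-0.453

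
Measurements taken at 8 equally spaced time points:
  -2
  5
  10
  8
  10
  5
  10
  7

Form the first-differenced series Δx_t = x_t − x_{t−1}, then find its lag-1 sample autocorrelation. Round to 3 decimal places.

-0.287

First differences Δx: 7, 5, -2, 2, -5, 5, -3
Mean of differences = 1.2857
Numerator Σ(Δx_t−Δx̄)(Δx_{t+1}−Δx̄) = -37.0816
Denominator Σ(Δx_t−Δx̄)² = 129.4286
r_1(Δx) = -37.0816 / 129.4286 = -0.287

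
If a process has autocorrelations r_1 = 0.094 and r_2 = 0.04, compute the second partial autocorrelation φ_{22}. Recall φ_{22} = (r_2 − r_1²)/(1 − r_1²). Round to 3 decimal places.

φ_{22} = (r_2 − r_1²) / (1 − r_1²)
r_1² = (0.094)² = 0.008836
Numerator = 0.04 − 0.0088 = 0.0312; denominator = 1 − 0.0088 = 0.9912
φ_{22} = 0.0312 / 0.9912 = 0.031

0.031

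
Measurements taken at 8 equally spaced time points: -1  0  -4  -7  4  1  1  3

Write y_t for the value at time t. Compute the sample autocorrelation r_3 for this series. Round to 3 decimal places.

0.070

Mean ȳ = (-1 + 0 − 4 − 7 + 4 + 1 + 1 + 3)/8 = -0.3750
Deviations from mean: -0.6250, 0.3750, -3.6250, -6.6250, 4.3750, 1.3750, 1.3750, 3.3750
Σ(y_t−ȳ)(y_{t+3}−ȳ) = (4.1406) + (1.6406) + (-4.9844) + (-9.1094) + (14.7656) = 6.4531
Denominator Σ(y_t−ȳ)² = 91.8750
r_3 = 6.4531 / 91.8750 = 0.070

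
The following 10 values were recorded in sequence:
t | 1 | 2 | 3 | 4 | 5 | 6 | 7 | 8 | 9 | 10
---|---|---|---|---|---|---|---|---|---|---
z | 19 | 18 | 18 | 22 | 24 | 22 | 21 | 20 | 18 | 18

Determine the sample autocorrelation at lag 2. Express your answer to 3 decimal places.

-0.095

Mean z̄ = (19 + 18 + 18 + 22 + 24 + 22 + 21 + 20 + 18 + 18)/10 = 20.0000
Numerator Σ_{t=1}^{8}(z_t−z̄)(z_{t+2}−z̄) = -4.0000
Denominator Σ(z_t−z̄)² = 42.0000
r_2 = -4.0000 / 42.0000 = -0.095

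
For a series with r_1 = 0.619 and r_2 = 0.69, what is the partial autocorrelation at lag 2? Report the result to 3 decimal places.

φ_{22} = (r_2 − r_1²) / (1 − r_1²)
r_1² = (0.619)² = 0.383161
Numerator = 0.69 − 0.3832 = 0.3068; denominator = 1 − 0.3832 = 0.6168
φ_{22} = 0.3068 / 0.6168 = 0.497

0.497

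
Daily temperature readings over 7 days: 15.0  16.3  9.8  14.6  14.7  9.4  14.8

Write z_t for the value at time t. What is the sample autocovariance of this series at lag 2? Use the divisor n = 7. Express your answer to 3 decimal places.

Mean z̄ = (15.0 + 16.3 + 9.8 + 14.6 + 14.7 + 9.4 + 14.8)/7 = 13.5143
Σ_{t=1}^{5}(z_t−z̄)(z_{t+2}−z̄) = -9.8404
γ_2 = -9.8404 / 7 = -1.406

-1.406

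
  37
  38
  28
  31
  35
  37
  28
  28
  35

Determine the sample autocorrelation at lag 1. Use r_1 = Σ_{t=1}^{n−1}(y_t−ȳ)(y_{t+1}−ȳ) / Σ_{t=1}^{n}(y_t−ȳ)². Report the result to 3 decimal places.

Mean ȳ = (37 + 38 + 28 + 31 + 35 + 37 + 28 + 28 + 35)/9 = 33.0000
Numerator Σ_{t=1}^{8}(y_t−ȳ)(y_{t+1}−ȳ) = 4.0000
Denominator Σ(y_t−ȳ)² = 144.0000
r_1 = 4.0000 / 144.0000 = 0.028

0.028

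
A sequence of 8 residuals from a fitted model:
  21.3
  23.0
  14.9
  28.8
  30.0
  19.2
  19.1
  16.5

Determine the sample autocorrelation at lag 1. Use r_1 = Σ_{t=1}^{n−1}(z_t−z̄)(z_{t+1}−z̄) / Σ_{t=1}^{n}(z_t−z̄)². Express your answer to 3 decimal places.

0.005

Mean z̄ = (21.3 + 23.0 + 14.9 + 28.8 + 30.0 + 19.2 + 19.1 + 16.5)/8 = 21.6000
Deviations from mean: -0.3000, 1.4000, -6.7000, 7.2000, 8.4000, -2.4000, -2.5000, -5.1000
Numerator Σ_{t=1}^{7}(z_t−z̄)(z_{t+1}−z̄) = 1.0300
Denominator Σ(z_t−z̄)² = 207.3600
r_1 = 1.0300 / 207.3600 = 0.005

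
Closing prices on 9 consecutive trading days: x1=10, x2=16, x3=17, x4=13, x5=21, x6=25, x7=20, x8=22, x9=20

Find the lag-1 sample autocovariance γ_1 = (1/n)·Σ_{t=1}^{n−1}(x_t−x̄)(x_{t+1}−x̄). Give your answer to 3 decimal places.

Mean x̄ = (10 + 16 + 17 + 13 + 21 + 25 + 20 + 22 + 20)/9 = 18.2222
Σ_{t=1}^{8}(x_t−x̄)(x_{t+1}−x̄) = 57.1728
γ_1 = 57.1728 / 9 = 6.353

6.353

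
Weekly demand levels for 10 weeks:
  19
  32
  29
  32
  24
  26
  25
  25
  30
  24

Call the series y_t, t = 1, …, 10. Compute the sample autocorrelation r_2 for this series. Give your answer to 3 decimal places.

Mean ȳ = (19 + 32 + 29 + 32 + 24 + 26 + 25 + 25 + 30 + 24)/10 = 26.6000
Numerator Σ_{t=1}^{8}(y_t−ȳ)(y_{t+2}−ȳ) = 5.2800
Denominator Σ(y_t−ȳ)² = 152.4000
r_2 = 5.2800 / 152.4000 = 0.035

0.035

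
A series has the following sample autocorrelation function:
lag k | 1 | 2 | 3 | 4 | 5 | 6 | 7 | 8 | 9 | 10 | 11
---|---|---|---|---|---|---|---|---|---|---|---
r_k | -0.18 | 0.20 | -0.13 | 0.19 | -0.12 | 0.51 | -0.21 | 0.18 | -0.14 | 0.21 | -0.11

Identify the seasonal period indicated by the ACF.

6

The largest autocorrelation is r_6 = 0.51; the remaining lags stay at or below 0.21.
The dominant spike at lag 6 indicates a seasonal period of 6.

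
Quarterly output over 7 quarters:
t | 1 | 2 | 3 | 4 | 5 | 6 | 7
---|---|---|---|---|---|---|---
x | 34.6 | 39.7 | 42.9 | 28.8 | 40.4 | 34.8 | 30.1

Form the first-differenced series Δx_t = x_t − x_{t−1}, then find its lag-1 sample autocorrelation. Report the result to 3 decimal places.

First differences Δx: 5.1, 3.2, -14.1, 11.6, -5.6, -4.7
Mean of differences = -0.7500
Numerator Σ(Δx_t−Δx̄)(Δx_{t+1}−Δx̄) = -235.2375
Denominator Σ(Δx_t−Δx̄)² = 419.6950
r_1(Δx) = -235.2375 / 419.6950 = -0.560

-0.560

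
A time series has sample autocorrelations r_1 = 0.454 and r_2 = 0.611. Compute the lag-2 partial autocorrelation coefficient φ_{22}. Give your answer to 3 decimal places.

φ_{22} = (r_2 − r_1²) / (1 − r_1²)
r_1² = (0.454)² = 0.206116
Numerator = 0.611 − 0.2061 = 0.4049; denominator = 1 − 0.2061 = 0.7939
φ_{22} = 0.4049 / 0.7939 = 0.510

0.510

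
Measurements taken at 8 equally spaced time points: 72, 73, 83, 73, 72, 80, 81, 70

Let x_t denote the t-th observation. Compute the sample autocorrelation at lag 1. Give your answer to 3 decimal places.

-0.237

Mean x̄ = (72 + 73 + 83 + 73 + 72 + 80 + 81 + 70)/8 = 75.5000
Deviations from mean: -3.5000, -2.5000, 7.5000, -2.5000, -3.5000, 4.5000, 5.5000, -5.5000
Numerator Σ_{t=1}^{7}(x_t−x̄)(x_{t+1}−x̄) = -41.2500
Denominator Σ(x_t−x̄)² = 174.0000
r_1 = -41.2500 / 174.0000 = -0.237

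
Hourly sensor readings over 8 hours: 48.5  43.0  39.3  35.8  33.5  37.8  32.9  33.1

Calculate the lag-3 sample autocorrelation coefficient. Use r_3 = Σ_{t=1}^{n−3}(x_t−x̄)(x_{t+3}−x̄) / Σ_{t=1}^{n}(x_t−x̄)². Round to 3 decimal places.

Mean x̄ = (48.5 + 43.0 + 39.3 + 35.8 + 33.5 + 37.8 + 32.9 + 33.1)/8 = 37.9875
Deviations from mean: 10.5125, 5.0125, 1.3125, -2.1875, -4.4875, -0.1875, -5.0875, -4.8875
Σ(x_t−x̄)(x_{t+3}−x̄) = (-22.9961) + (-22.4936) + (-0.2461) + (11.1289) + (21.9327) = -12.6742
Denominator Σ(x_t−x̄)² = 212.0888
r_3 = -12.6742 / 212.0888 = -0.060

-0.060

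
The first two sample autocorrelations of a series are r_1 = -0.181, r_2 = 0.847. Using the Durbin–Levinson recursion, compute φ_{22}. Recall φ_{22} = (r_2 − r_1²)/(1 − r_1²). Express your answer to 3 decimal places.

0.842

φ_{22} = (r_2 − r_1²) / (1 − r_1²)
r_1² = (-0.181)² = 0.032761
Numerator = 0.847 − 0.0328 = 0.8142; denominator = 1 − 0.0328 = 0.9672
φ_{22} = 0.8142 / 0.9672 = 0.842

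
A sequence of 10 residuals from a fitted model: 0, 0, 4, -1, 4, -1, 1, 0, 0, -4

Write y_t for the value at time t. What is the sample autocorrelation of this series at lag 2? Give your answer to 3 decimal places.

0.374

Mean ȳ = (0 + 0 + 4 − 1 + 4 − 1 + 1 + 0 + 0 − 4)/10 = 0.3000
Numerator Σ_{t=1}^{8}(y_t−ȳ)(y_{t+2}−ȳ) = 18.7200
Denominator Σ(y_t−ȳ)² = 50.1000
r_2 = 18.7200 / 50.1000 = 0.374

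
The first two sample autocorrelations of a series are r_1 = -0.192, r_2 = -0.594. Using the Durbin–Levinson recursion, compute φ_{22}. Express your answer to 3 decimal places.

φ_{22} = (r_2 − r_1²) / (1 − r_1²)
r_1² = (-0.192)² = 0.036864
Numerator = -0.594 − 0.0369 = -0.6309; denominator = 1 − 0.0369 = 0.9631
φ_{22} = -0.6309 / 0.9631 = -0.655

-0.655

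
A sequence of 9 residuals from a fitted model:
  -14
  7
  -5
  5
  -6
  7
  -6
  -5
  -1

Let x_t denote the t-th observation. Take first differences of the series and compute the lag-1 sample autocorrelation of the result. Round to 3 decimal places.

-0.690

First differences Δx: 21, -12, 10, -11, 13, -13, 1, 4
Mean of differences = 1.6250
Numerator Σ(Δx_t−Δx̄)(Δx_{t+1}−Δx̄) = -786.1406
Denominator Σ(Δx_t−Δx̄)² = 1139.8750
r_1(Δx) = -786.1406 / 1139.8750 = -0.690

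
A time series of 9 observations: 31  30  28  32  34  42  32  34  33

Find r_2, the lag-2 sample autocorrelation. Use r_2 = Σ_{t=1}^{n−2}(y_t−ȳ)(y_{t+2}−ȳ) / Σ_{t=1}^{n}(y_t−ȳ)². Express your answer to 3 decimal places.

0.059

Mean ȳ = (31 + 30 + 28 + 32 + 34 + 42 + 32 + 34 + 33)/9 = 32.8889
Σ(y_t−ȳ)(y_{t+2}−ȳ) = (9.2346) + (2.5679) + (-5.4321) + (-8.0988) + (-0.9877) + (10.1235) + (-0.0988) = 7.3086
Denominator Σ(y_t−ȳ)² = 122.8889
r_2 = 7.3086 / 122.8889 = 0.059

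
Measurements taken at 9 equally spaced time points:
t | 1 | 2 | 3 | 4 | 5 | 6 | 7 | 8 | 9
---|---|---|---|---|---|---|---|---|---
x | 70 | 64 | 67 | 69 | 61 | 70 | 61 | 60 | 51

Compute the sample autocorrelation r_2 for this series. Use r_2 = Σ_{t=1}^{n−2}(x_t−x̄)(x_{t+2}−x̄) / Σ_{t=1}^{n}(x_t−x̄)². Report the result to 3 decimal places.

Mean x̄ = (70 + 64 + 67 + 69 + 61 + 70 + 61 + 60 + 51)/9 = 63.6667
Σ(x_t−x̄)(x_{t+2}−x̄) = (21.1111) + (1.7778) + (-8.8889) + (33.7778) + (7.1111) + (-23.2222) + (33.7778) = 65.4444
Denominator Σ(x_t−x̄)² = 308.0000
r_2 = 65.4444 / 308.0000 = 0.212

0.212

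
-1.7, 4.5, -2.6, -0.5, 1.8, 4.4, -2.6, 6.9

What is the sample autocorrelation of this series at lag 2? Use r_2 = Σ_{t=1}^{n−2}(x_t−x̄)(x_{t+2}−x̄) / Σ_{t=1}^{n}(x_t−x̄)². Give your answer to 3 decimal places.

0.146

Mean x̄ = (-1.7 + 4.5 − 2.6 − 0.5 + 1.8 + 4.4 − 2.6 + 6.9)/8 = 1.2750
Σ(x_t−x̄)(x_{t+2}−x̄) = (11.5281) + (-5.7244) + (-2.0344) + (-5.5469) + (-2.0344) + (17.5781) = 13.7663
Denominator Σ(x_t−x̄)² = 94.1150
r_2 = 13.7663 / 94.1150 = 0.146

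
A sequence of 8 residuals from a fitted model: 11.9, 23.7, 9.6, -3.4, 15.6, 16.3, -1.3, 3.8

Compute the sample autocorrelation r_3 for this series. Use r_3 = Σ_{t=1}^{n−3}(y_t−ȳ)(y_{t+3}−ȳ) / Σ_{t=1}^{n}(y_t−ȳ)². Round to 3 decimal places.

0.266

Mean ȳ = (11.9 + 23.7 + 9.6 − 3.4 + 15.6 + 16.3 − 1.3 + 3.8)/8 = 9.5250
Deviations from mean: 2.3750, 14.1750, 0.0750, -12.9250, 6.0750, 6.7750, -10.8250, -5.7250
Σ(y_t−ȳ)(y_{t+3}−ȳ) = (-30.6969) + (86.1131) + (0.5081) + (139.9131) + (-34.7794) = 161.0581
Denominator Σ(y_t−ȳ)² = 606.3950
r_3 = 161.0581 / 606.3950 = 0.266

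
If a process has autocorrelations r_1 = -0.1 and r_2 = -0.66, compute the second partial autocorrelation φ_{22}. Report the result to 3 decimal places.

φ_{22} = (r_2 − r_1²) / (1 − r_1²)
r_1² = (-0.1)² = 0.01
Numerator = -0.66 − 0.0100 = -0.6700; denominator = 1 − 0.0100 = 0.9900
φ_{22} = -0.6700 / 0.9900 = -0.677

-0.677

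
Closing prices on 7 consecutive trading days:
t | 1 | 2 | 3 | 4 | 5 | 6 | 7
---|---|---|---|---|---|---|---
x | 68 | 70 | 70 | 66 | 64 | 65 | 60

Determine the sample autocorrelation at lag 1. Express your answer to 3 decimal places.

Mean x̄ = (68 + 70 + 70 + 66 + 64 + 65 + 60)/7 = 66.1429
Σ(x_t−x̄)(x_{t+1}−x̄) = (7.1633) + (14.8776) + (-0.5510) + (0.3061) + (2.4490) + (7.0204) = 31.2653
Denominator Σ(x_t−x̄)² = 76.8571
r_1 = 31.2653 / 76.8571 = 0.407

0.407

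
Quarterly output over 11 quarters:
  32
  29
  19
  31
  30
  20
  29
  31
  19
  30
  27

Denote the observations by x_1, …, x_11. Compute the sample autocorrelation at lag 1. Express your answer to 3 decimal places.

Mean x̄ = (32 + 29 + 19 + 31 + 30 + 20 + 29 + 31 + 19 + 30 + 27)/11 = 27.0000
Numerator Σ_{t=1}^{10}(x_t−x̄)(x_{t+1}−x̄) = -109.0000
Denominator Σ(x_t−x̄)² = 260.0000
r_1 = -109.0000 / 260.0000 = -0.419

-0.419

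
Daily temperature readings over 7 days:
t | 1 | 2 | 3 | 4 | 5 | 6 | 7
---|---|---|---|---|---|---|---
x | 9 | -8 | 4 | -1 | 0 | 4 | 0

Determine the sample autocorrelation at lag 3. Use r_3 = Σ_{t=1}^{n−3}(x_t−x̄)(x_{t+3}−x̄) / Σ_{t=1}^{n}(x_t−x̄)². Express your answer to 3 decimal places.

0.025

Mean x̄ = (9 − 8 + 4 − 1 + 0 + 4 + 0)/7 = 1.1429
Deviations from mean: 7.8571, -9.1429, 2.8571, -2.1429, -1.1429, 2.8571, -1.1429
Numerator Σ_{t=1}^{4}(x_t−x̄)(x_{t+3}−x̄) = 4.2245
Denominator Σ(x_t−x̄)² = 168.8571
r_3 = 4.2245 / 168.8571 = 0.025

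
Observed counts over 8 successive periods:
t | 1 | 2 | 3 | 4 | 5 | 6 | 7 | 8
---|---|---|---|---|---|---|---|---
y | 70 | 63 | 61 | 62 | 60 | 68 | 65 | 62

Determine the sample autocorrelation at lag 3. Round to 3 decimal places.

-0.170

Mean ȳ = (70 + 63 + 61 + 62 + 60 + 68 + 65 + 62)/8 = 63.8750
Σ(y_t−ȳ)(y_{t+3}−ȳ) = (-11.4844) + (3.3906) + (-11.8594) + (-2.1094) + (7.2656) = -14.7969
Denominator Σ(y_t−ȳ)² = 86.8750
r_3 = -14.7969 / 86.8750 = -0.170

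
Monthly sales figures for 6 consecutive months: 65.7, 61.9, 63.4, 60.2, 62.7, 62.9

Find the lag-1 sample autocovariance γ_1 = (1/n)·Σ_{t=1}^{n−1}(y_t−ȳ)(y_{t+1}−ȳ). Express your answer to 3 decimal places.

-0.743

Mean ȳ = (65.7 + 61.9 + 63.4 + 60.2 + 62.7 + 62.9)/6 = 62.8000
Deviations: 2.9000, -0.9000, 0.6000, -2.6000, -0.1000, 0.1000
Σ_{t=1}^{5}(y_t−ȳ)(y_{t+1}−ȳ) = -4.4600
γ_1 = -4.4600 / 6 = -0.743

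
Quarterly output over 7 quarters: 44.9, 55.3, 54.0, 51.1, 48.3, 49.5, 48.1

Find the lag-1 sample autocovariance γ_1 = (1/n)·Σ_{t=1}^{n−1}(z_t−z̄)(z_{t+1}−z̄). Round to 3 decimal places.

-0.419

Mean z̄ = (44.9 + 55.3 + 54.0 + 51.1 + 48.3 + 49.5 + 48.1)/7 = 50.1714
Σ_{t=1}^{6}(z_t−z̄)(z_{t+1}−z̄) = -2.9351
γ_1 = -2.9351 / 7 = -0.419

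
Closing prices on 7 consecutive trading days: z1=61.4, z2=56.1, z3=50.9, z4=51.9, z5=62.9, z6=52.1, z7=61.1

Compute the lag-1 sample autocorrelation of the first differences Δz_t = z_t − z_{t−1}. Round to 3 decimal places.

-0.488

First differences Δz: -5.3, -5.2, 1.0, 11.0, -10.8, 9.0
Mean of differences = -0.0500
Numerator Σ(Δz_t−Δz̄)(Δz_{t+1}−Δz̄) = -182.8425
Denominator Σ(Δz_t−Δz̄)² = 374.7550
r_1(Δz) = -182.8425 / 374.7550 = -0.488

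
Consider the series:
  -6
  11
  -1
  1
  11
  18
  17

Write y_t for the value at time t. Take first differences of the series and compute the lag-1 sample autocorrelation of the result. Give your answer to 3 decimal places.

-0.374

First differences Δy: 17, -12, 2, 10, 7, -1
Mean of differences = 3.8333
Numerator Σ(Δy_t−Δȳ)(Δy_{t+1}−Δȳ) = -186.5278
Denominator Σ(Δy_t−Δȳ)² = 498.8333
r_1(Δy) = -186.5278 / 498.8333 = -0.374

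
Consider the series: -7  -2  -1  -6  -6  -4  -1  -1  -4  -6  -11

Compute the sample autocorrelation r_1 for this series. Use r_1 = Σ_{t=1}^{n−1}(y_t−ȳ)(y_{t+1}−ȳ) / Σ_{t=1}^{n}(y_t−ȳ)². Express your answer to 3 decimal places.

Mean ȳ = (-7 − 2 − 1 − 6 − 6 − 4 − 1 − 1 − 4 − 6 − 11)/11 = -4.4545
Numerator Σ_{t=1}^{10}(y_t−ȳ)(y_{t+1}−ȳ) = 23.0661
Denominator Σ(y_t−ȳ)² = 98.7273
r_1 = 23.0661 / 98.7273 = 0.234

0.234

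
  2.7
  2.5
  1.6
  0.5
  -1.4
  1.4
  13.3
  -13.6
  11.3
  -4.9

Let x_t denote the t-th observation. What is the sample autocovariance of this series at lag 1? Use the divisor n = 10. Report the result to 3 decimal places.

Mean x̄ = (2.7 + 2.5 + 1.6 + 0.5 − 1.4 + 1.4 + 13.3 − 13.6 + 11.3 − 4.9)/10 = 1.3400
Σ_{t=1}^{9}(x_t−x̄)(x_{t+1}−x̄) = -385.1196
γ_1 = -385.1196 / 10 = -38.512

-38.512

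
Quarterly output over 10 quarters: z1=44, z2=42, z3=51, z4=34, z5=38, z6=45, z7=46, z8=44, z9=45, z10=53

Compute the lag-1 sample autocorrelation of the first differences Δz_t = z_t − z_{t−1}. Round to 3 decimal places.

-0.408

First differences Δz: -2, 9, -17, 4, 7, 1, -2, 1, 8
Mean of differences = 1.0000
Numerator Σ(Δz_t−Δz̄)(Δz_{t+1}−Δz̄) = -204.0000
Denominator Σ(Δz_t−Δz̄)² = 500.0000
r_1(Δz) = -204.0000 / 500.0000 = -0.408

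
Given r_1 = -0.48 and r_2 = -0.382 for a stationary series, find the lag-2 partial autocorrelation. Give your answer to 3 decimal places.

-0.796

φ_{22} = (r_2 − r_1²) / (1 − r_1²)
r_1² = (-0.48)² = 0.2304
Numerator = -0.382 − 0.2304 = -0.6124; denominator = 1 − 0.2304 = 0.7696
φ_{22} = -0.6124 / 0.7696 = -0.796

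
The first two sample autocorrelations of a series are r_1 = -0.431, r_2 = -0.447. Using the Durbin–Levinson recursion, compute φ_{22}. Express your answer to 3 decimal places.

-0.777

φ_{22} = (r_2 − r_1²) / (1 − r_1²)
r_1² = (-0.431)² = 0.185761
Numerator = -0.447 − 0.1858 = -0.6328; denominator = 1 − 0.1858 = 0.8142
φ_{22} = -0.6328 / 0.8142 = -0.777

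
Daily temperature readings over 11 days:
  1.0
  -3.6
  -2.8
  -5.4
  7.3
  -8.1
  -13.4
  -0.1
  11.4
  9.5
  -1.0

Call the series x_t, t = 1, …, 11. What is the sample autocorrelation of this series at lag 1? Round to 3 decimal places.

0.225

Mean x̄ = (1.0 − 3.6 − 2.8 − 5.4 + 7.3 − 8.1 − 13.4 − 0.1 + 11.4 + 9.5 − 1.0)/11 = -0.4727
Numerator Σ_{t=1}^{10}(x_t−x̄)(x_{t+1}−x̄) = 127.9083
Denominator Σ(x_t−x̄)² = 568.1818
r_1 = 127.9083 / 568.1818 = 0.225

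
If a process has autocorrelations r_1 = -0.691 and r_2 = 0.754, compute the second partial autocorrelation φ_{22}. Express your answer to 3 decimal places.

φ_{22} = (r_2 − r_1²) / (1 − r_1²)
r_1² = (-0.691)² = 0.477481
Numerator = 0.754 − 0.4775 = 0.2765; denominator = 1 − 0.4775 = 0.5225
φ_{22} = 0.2765 / 0.5225 = 0.529

0.529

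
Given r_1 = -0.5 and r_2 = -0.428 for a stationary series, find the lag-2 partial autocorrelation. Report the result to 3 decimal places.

-0.904

φ_{22} = (r_2 − r_1²) / (1 − r_1²)
r_1² = (-0.5)² = 0.25
Numerator = -0.428 − 0.2500 = -0.6780; denominator = 1 − 0.2500 = 0.7500
φ_{22} = -0.6780 / 0.7500 = -0.904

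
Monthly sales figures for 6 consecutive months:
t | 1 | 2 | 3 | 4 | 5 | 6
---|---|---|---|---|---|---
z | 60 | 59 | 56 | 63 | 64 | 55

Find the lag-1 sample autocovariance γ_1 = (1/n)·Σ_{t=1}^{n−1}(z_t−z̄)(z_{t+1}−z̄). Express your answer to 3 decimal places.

Mean z̄ = (60 + 59 + 56 + 63 + 64 + 55)/6 = 59.5000
Σ_{t=1}^{5}(z_t−z̄)(z_{t+1}−z̄) = -15.2500
γ_1 = -15.2500 / 6 = -2.542

-2.542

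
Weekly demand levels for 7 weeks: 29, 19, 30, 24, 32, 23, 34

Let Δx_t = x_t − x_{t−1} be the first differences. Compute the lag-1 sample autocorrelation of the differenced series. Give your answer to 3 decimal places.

First differences Δx: -10, 11, -6, 8, -9, 11
Mean of differences = 0.8333
Numerator Σ(Δx_t−Δx̄)(Δx_{t+1}−Δx̄) = -399.0278
Denominator Σ(Δx_t−Δx̄)² = 518.8333
r_1(Δx) = -399.0278 / 518.8333 = -0.769

-0.769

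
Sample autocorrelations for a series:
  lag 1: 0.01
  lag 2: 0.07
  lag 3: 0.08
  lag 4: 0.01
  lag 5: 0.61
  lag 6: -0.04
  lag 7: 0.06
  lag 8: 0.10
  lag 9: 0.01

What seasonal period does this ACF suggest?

5

The largest autocorrelation is r_5 = 0.61; the remaining lags stay at or below 0.10.
The dominant spike at lag 5 indicates a seasonal period of 5.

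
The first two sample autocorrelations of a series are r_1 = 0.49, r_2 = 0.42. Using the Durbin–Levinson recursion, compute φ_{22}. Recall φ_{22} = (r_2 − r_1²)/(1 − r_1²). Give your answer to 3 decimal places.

0.237

φ_{22} = (r_2 − r_1²) / (1 − r_1²)
r_1² = (0.49)² = 0.2401
Numerator = 0.42 − 0.2401 = 0.1799; denominator = 1 − 0.2401 = 0.7599
φ_{22} = 0.1799 / 0.7599 = 0.237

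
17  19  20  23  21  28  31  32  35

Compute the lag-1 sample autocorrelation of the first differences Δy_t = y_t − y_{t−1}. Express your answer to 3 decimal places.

-0.490

First differences Δy: 2, 1, 3, -2, 7, 3, 1, 3
Mean of differences = 2.2500
Numerator Σ(Δy_t−Δȳ)(Δy_{t+1}−Δȳ) = -22.3125
Denominator Σ(Δy_t−Δȳ)² = 45.5000
r_1(Δy) = -22.3125 / 45.5000 = -0.490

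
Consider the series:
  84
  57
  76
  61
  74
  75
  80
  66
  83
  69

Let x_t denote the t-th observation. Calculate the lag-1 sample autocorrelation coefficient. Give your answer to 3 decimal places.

Mean x̄ = (84 + 57 + 76 + 61 + 74 + 75 + 80 + 66 + 83 + 69)/10 = 72.5000
Numerator Σ_{t=1}^{9}(x_t−x̄)(x_{t+1}−x̄) = -421.2500
Denominator Σ(x_t−x̄)² = 746.5000
r_1 = -421.2500 / 746.5000 = -0.564

-0.564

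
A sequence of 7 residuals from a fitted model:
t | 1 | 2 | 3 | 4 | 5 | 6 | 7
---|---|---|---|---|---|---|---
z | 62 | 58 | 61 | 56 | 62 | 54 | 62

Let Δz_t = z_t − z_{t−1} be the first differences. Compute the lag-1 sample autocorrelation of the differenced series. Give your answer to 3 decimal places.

First differences Δz: -4, 3, -5, 6, -8, 8
Mean of differences = 0.0000
Numerator Σ(Δz_t−Δz̄)(Δz_{t+1}−Δz̄) = -169.0000
Denominator Σ(Δz_t−Δz̄)² = 214.0000
r_1(Δz) = -169.0000 / 214.0000 = -0.790

-0.790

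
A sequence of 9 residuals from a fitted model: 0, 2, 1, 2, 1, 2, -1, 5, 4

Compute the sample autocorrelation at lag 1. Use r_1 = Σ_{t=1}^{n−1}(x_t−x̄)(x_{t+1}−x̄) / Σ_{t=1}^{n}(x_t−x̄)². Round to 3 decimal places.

-0.127

Mean x̄ = (0 + 2 + 1 + 2 + 1 + 2 − 1 + 5 + 4)/9 = 1.7778
Numerator Σ_{t=1}^{8}(x_t−x̄)(x_{t+1}−x̄) = -3.4938
Denominator Σ(x_t−x̄)² = 27.5556
r_1 = -3.4938 / 27.5556 = -0.127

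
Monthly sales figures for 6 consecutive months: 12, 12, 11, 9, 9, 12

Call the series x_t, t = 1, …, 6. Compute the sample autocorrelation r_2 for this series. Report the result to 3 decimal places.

Mean x̄ = (12 + 12 + 11 + 9 + 9 + 12)/6 = 10.8333
Deviations from mean: 1.1667, 1.1667, 0.1667, -1.8333, -1.8333, 1.1667
Σ(x_t−x̄)(x_{t+2}−x̄) = (0.1944) + (-2.1389) + (-0.3056) + (-2.1389) = -4.3889
Denominator Σ(x_t−x̄)² = 10.8333
r_2 = -4.3889 / 10.8333 = -0.405

-0.405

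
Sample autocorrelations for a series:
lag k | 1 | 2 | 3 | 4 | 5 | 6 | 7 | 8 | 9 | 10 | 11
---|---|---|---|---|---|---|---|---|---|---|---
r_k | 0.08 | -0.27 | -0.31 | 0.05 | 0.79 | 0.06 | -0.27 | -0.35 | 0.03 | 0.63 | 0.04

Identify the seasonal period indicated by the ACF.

5

The largest autocorrelation is r_5 = 0.79, with a weaker echo at lag 10 (0.63); the remaining lags stay at or below 0.08.
The dominant spike at lag 5 indicates a seasonal period of 5.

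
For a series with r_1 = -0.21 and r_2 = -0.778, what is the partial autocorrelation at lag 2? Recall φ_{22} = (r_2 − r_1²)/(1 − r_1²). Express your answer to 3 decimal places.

φ_{22} = (r_2 − r_1²) / (1 − r_1²)
r_1² = (-0.21)² = 0.0441
Numerator = -0.778 − 0.0441 = -0.8221; denominator = 1 − 0.0441 = 0.9559
φ_{22} = -0.8221 / 0.9559 = -0.860

-0.860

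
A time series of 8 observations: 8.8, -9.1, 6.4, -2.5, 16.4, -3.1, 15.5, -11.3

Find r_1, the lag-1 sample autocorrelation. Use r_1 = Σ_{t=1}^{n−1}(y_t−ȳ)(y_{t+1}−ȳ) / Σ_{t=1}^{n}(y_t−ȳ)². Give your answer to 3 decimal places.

Mean ȳ = (8.8 − 9.1 + 6.4 − 2.5 + 16.4 − 3.1 + 15.5 − 11.3)/8 = 2.6375
Σ(y_t−ȳ)(y_{t+1}−ȳ) = (-72.3323) + (-44.1623) + (-19.3298) + (-70.7048) + (-78.9623) + (-73.7986) + (-179.2711) = -538.5614
Denominator Σ(y_t−ȳ)² = 798.3188
r_1 = -538.5614 / 798.3188 = -0.675

-0.675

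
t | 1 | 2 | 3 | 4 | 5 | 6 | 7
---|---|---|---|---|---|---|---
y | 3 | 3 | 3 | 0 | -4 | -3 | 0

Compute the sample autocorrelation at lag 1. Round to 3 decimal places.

Mean ȳ = (3 + 3 + 3 + 0 − 4 − 3 + 0)/7 = 0.2857
Deviations from mean: 2.7143, 2.7143, 2.7143, -0.2857, -4.2857, -3.2857, -0.2857
Σ(y_t−ȳ)(y_{t+1}−ȳ) = (7.3673) + (7.3673) + (-0.7755) + (1.2245) + (14.0816) + (0.9388) = 30.2041
Denominator Σ(y_t−ȳ)² = 51.4286
r_1 = 30.2041 / 51.4286 = 0.587

0.587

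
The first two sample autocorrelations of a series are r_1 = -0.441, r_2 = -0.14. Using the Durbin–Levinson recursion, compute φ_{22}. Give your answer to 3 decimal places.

φ_{22} = (r_2 − r_1²) / (1 − r_1²)
r_1² = (-0.441)² = 0.194481
Numerator = -0.14 − 0.1945 = -0.3345; denominator = 1 − 0.1945 = 0.8055
φ_{22} = -0.3345 / 0.8055 = -0.415

-0.415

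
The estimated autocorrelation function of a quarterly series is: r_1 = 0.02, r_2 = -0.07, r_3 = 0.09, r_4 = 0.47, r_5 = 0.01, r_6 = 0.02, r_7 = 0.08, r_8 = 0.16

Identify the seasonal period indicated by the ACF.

4

The largest autocorrelation is r_4 = 0.47, with a weaker echo at lag 8 (0.16); the remaining lags stay at or below 0.09.
The dominant spike at lag 4 indicates a seasonal period of 4.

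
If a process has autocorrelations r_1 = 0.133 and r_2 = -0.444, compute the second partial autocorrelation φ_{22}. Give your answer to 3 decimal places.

-0.470

φ_{22} = (r_2 − r_1²) / (1 − r_1²)
r_1² = (0.133)² = 0.017689
Numerator = -0.444 − 0.0177 = -0.4617; denominator = 1 − 0.0177 = 0.9823
φ_{22} = -0.4617 / 0.9823 = -0.470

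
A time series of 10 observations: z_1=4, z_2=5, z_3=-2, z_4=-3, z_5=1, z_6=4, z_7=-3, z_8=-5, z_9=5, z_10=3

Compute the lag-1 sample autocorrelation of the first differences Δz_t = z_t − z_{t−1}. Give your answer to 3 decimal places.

-0.168

First differences Δz: 1, -7, -1, 4, 3, -7, -2, 10, -2
Mean of differences = -0.1111
Numerator Σ(Δz_t−Δz̄)(Δz_{t+1}−Δz̄) = -39.0123
Denominator Σ(Δz_t−Δz̄)² = 232.8889
r_1(Δz) = -39.0123 / 232.8889 = -0.168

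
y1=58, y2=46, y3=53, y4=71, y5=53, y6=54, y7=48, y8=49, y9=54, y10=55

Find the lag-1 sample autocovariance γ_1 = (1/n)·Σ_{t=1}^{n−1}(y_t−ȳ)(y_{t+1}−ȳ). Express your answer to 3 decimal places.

-2.761

Mean ȳ = (58 + 46 + 53 + 71 + 53 + 54 + 48 + 49 + 54 + 55)/10 = 54.1000
Σ_{t=1}^{9}(y_t−ȳ)(y_{t+1}−ȳ) = -27.6100
γ_1 = -27.6100 / 10 = -2.761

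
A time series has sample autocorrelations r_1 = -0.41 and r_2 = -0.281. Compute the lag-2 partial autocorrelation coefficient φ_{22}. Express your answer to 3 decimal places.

φ_{22} = (r_2 − r_1²) / (1 − r_1²)
r_1² = (-0.41)² = 0.1681
Numerator = -0.281 − 0.1681 = -0.4491; denominator = 1 − 0.1681 = 0.8319
φ_{22} = -0.4491 / 0.8319 = -0.540

-0.540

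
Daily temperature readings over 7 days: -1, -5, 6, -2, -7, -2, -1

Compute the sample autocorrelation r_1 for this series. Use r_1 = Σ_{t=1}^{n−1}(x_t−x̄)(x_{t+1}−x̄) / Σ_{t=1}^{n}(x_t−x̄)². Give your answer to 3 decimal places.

Mean x̄ = (-1 − 5 + 6 − 2 − 7 − 2 − 1)/7 = -1.7143
Deviations from mean: 0.7143, -3.2857, 7.7143, -0.2857, -5.2857, -0.2857, 0.7143
Numerator Σ_{t=1}^{6}(x_t−x̄)(x_{t+1}−x̄) = -27.0816
Denominator Σ(x_t−x̄)² = 99.4286
r_1 = -27.0816 / 99.4286 = -0.272

-0.272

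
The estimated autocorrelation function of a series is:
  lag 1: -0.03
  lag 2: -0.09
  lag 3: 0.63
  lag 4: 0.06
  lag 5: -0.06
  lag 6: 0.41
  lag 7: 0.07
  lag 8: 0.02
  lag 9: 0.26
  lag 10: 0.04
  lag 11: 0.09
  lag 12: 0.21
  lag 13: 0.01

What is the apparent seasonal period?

3

The largest autocorrelation is r_3 = 0.63, with weaker echoes at lags 6 (0.41), 9 (0.26) and 12 (0.21); the remaining lags stay at or below 0.09.
The dominant spike at lag 3 indicates a seasonal period of 3.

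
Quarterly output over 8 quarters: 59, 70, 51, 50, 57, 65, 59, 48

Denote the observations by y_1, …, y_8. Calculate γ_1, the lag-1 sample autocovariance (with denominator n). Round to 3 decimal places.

-1.986

Mean ȳ = (59 + 70 + 51 + 50 + 57 + 65 + 59 + 48)/8 = 57.3750
Σ_{t=1}^{7}(y_t−ȳ)(y_{t+1}−ȳ) = -15.8906
γ_1 = -15.8906 / 8 = -1.986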